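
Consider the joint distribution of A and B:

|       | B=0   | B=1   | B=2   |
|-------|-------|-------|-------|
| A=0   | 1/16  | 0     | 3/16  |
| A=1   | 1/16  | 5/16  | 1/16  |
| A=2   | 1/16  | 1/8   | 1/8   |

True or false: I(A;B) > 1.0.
Marginal P(A) (row sums):
  P(A=0) = 1/16 + 0 + 3/16 = 1/4
  P(A=1) = 1/16 + 5/16 + 1/16 = 7/16
  P(A=2) = 1/16 + 1/8 + 1/8 = 5/16
Marginal P(B) (column sums):
  P(B=0) = 1/16 + 1/16 + 1/16 = 3/16
  P(B=1) = 0 + 5/16 + 1/8 = 7/16
  P(B=2) = 3/16 + 1/16 + 1/8 = 3/8

H(A) = -[(1/4)·log₂(1/4) + (7/16)·log₂(7/16) + (5/16)·log₂(5/16)]
  = 0.5000 + 0.5218 + 0.5244
  = 1.5462 bits
H(B) = -[(3/16)·log₂(3/16) + (7/16)·log₂(7/16) + (3/8)·log₂(3/8)]
  = 0.4528 + 0.5218 + 0.5306
  = 1.5052 bits
H(A,B) = -[(1/16)·log₂(1/16) + (3/16)·log₂(3/16) + (1/16)·log₂(1/16) + (5/16)·log₂(5/16) + (1/16)·log₂(1/16) + (1/16)·log₂(1/16) + (1/8)·log₂(1/8) + (1/8)·log₂(1/8)]
  = 0.2500 + 0.4528 + 0.2500 + 0.5244 + 0.2500 + 0.2500 + 0.3750 + 0.3750
  = 2.7272 bits

I(A;B) = H(A) + H(B) - H(A,B)
  = 1.5462 + 1.5052 - 2.7272
  = 0.3242 bits

False. I(A;B) = 0.3242 bits, which is ≤ 1.0 bits.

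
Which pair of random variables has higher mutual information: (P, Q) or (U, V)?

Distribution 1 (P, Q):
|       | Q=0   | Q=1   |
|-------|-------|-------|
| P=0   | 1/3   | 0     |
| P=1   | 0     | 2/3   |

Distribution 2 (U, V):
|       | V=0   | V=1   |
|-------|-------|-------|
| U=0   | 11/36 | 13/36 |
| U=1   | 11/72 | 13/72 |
Distribution 1 (P, Q):
Marginal P(P) (row sums):
  P(P=0) = 1/3 + 0 = 1/3
  P(P=1) = 0 + 2/3 = 2/3
Marginal P(Q) (column sums):
  P(Q=0) = 1/3 + 0 = 1/3
  P(Q=1) = 0 + 2/3 = 2/3

H(P) = -[(1/3)·log₂(1/3) + (2/3)·log₂(2/3)]
  = 0.5283 + 0.3900
  = 0.9183 bits
H(Q) = -[(1/3)·log₂(1/3) + (2/3)·log₂(2/3)]
  = 0.5283 + 0.3900
  = 0.9183 bits
H(P,Q) = -[(1/3)·log₂(1/3) + (2/3)·log₂(2/3)]
  = 0.5283 + 0.3900
  = 0.9183 bits

I(P;Q) = H(P) + H(Q) - H(P,Q)
  = 0.9183 + 0.9183 - 0.9183
  = 0.9183 bits

Distribution 2 (U, V):
Marginal P(U) (row sums):
  P(U=0) = 11/36 + 13/36 = 2/3
  P(U=1) = 11/72 + 13/72 = 1/3
Marginal P(V) (column sums):
  P(V=0) = 11/36 + 11/72 = 11/24
  P(V=1) = 13/36 + 13/72 = 13/24

H(U) = -[(2/3)·log₂(2/3) + (1/3)·log₂(1/3)]
  = 0.3900 + 0.5283
  = 0.9183 bits
H(V) = -[(11/24)·log₂(11/24) + (13/24)·log₂(13/24)]
  = 0.5159 + 0.4791
  = 0.9950 bits
H(U,V) = -[(11/36)·log₂(11/36) + (13/36)·log₂(13/36) + (11/72)·log₂(11/72) + (13/72)·log₂(13/72)]
  = 0.5227 + 0.5306 + 0.4141 + 0.4459
  = 1.9133 bits

I(U;V) = H(U) + H(V) - H(U,V)
  = 0.9183 + 0.9950 - 1.9133
  = 0.0000 bits

I(P;Q) = 0.9183 bits > I(U;V) = 0.0000 bits, so (P, Q) has the higher mutual information (stronger dependence).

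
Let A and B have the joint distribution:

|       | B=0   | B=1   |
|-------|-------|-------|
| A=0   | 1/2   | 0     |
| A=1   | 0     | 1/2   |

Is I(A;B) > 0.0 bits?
Marginal P(A) (row sums):
  P(A=0) = 1/2 + 0 = 1/2
  P(A=1) = 0 + 1/2 = 1/2
Marginal P(B) (column sums):
  P(B=0) = 1/2 + 0 = 1/2
  P(B=1) = 0 + 1/2 = 1/2

H(A) = -[(1/2)·log₂(1/2) + (1/2)·log₂(1/2)]
  = 0.5000 + 0.5000
  = 1.0000 bits
H(B) = -[(1/2)·log₂(1/2) + (1/2)·log₂(1/2)]
  = 0.5000 + 0.5000
  = 1.0000 bits
H(A,B) = -[(1/2)·log₂(1/2) + (1/2)·log₂(1/2)]
  = 0.5000 + 0.5000
  = 1.0000 bits

I(A;B) = H(A) + H(B) - H(A,B)
  = 1.0000 + 1.0000 - 1.0000
  = 1.0000 bits

Yes. I(A;B) = 1.0000 bits, which is > 0.0 bits.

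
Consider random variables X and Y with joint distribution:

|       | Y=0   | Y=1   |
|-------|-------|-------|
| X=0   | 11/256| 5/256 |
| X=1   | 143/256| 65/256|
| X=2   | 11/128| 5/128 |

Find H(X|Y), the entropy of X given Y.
Marginal P(Y) (column sums):
  P(Y=0) = 11/256 + 143/256 + 11/128 = 11/16
  P(Y=1) = 5/256 + 65/256 + 5/128 = 5/16

H(X|Y) = -Σ P(X,Y)·log₂ P(X|Y), where P(X|Y) = P(X,Y) / P(Y)
  (X=0,Y=0): P(X|Y) = (11/256)/(11/16) = 1/16;  -(11/256)·log₂(1/16) = 0.1719
  (X=0,Y=1): P(X|Y) = (5/256)/(5/16) = 1/16;  -(5/256)·log₂(1/16) = 0.0781
  (X=1,Y=0): P(X|Y) = (143/256)/(11/16) = 13/16;  -(143/256)·log₂(13/16) = 0.1673
  (X=1,Y=1): P(X|Y) = (65/256)/(5/16) = 13/16;  -(65/256)·log₂(13/16) = 0.0761
  (X=2,Y=0): P(X|Y) = (11/128)/(11/16) = 1/8;  -(11/128)·log₂(1/8) = 0.2578
  (X=2,Y=1): P(X|Y) = (5/128)/(5/16) = 1/8;  -(5/128)·log₂(1/8) = 0.1172
H(X|Y) = 0.1719 + 0.0781 + 0.1673 + 0.0761 + 0.2578 + 0.1172
  = 0.8684 bits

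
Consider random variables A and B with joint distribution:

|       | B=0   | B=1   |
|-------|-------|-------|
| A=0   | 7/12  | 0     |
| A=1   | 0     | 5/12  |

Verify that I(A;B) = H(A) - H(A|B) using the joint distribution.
Left side, from I(A;B) = H(A) + H(B) - H(A,B):
Marginal P(A) (row sums):
  P(A=0) = 7/12 + 0 = 7/12
  P(A=1) = 0 + 5/12 = 5/12
Marginal P(B) (column sums):
  P(B=0) = 7/12 + 0 = 7/12
  P(B=1) = 0 + 5/12 = 5/12

H(A) = -[(7/12)·log₂(7/12) + (5/12)·log₂(5/12)]
  = 0.4536 + 0.5263
  = 0.9799 bits
H(B) = -[(7/12)·log₂(7/12) + (5/12)·log₂(5/12)]
  = 0.4536 + 0.5263
  = 0.9799 bits
H(A,B) = -[(7/12)·log₂(7/12) + (5/12)·log₂(5/12)]
  = 0.4536 + 0.5263
  = 0.9799 bits

I(A;B) = H(A) + H(B) - H(A,B)
  = 0.9799 + 0.9799 - 0.9799
  = 0.9799 bits

Right side, with H(A|B) computed directly from the conditional probabilities:
H(A|B) = -Σ P(A,B)·log₂ P(A|B), where P(A|B) = P(A,B) / P(B)
  (cells with P(A,B) = 0 contribute 0)
  (A=0,B=0): P(A|B) = (7/12)/(7/12) = 1;  -(7/12)·log₂(1) = 0.0000
  (A=1,B=1): P(A|B) = (5/12)/(5/12) = 1;  -(5/12)·log₂(1) = 0.0000
H(A|B) = 0.0000 + 0.0000
  = 0.0000 bits
H(A) - H(A|B) = 0.9799 - 0.0000 = 0.9799 bits

Both sides equal 0.9799 bits, so I(A;B) = H(A) - H(A|B) ✓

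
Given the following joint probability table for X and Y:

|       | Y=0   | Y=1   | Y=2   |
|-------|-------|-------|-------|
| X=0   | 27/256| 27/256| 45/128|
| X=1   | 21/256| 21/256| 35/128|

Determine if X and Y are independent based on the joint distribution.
Marginal P(X) (row sums):
  P(X=0) = 27/256 + 27/256 + 45/128 = 9/16
  P(X=1) = 21/256 + 21/256 + 35/128 = 7/16
Marginal P(Y) (column sums):
  P(Y=0) = 27/256 + 21/256 = 3/16
  P(Y=1) = 27/256 + 21/256 = 3/16
  P(Y=2) = 45/128 + 35/128 = 5/8

X and Y are independent iff P(X=i,Y=j) = P(X=i)·P(Y=j) for every cell.
  P(X=0)·P(Y=0) = 9/16 × 3/16 = 27/256 = P(X=0,Y=0) ✓
  P(X=0)·P(Y=1) = 9/16 × 3/16 = 27/256 = P(X=0,Y=1) ✓
  P(X=0)·P(Y=2) = 9/16 × 5/8 = 45/128 = P(X=0,Y=2) ✓
  P(X=1)·P(Y=0) = 7/16 × 3/16 = 21/256 = P(X=1,Y=0) ✓
  P(X=1)·P(Y=1) = 7/16 × 3/16 = 21/256 = P(X=1,Y=1) ✓
  P(X=1)·P(Y=2) = 7/16 × 5/8 = 35/128 = P(X=1,Y=2) ✓

Yes, X and Y are independent: every cell factors, so I(X;Y) = 0 bits.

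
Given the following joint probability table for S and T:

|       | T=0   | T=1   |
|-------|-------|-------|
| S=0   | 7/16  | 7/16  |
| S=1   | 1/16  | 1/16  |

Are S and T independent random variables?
Marginal P(S) (row sums):
  P(S=0) = 7/16 + 7/16 = 7/8
  P(S=1) = 1/16 + 1/16 = 1/8
Marginal P(T) (column sums):
  P(T=0) = 7/16 + 1/16 = 1/2
  P(T=1) = 7/16 + 1/16 = 1/2

S and T are independent iff P(S=i,T=j) = P(S=i)·P(T=j) for every cell.
  P(S=0)·P(T=0) = 7/8 × 1/2 = 7/16 = P(S=0,T=0) ✓
  P(S=0)·P(T=1) = 7/8 × 1/2 = 7/16 = P(S=0,T=1) ✓
  P(S=1)·P(T=0) = 1/8 × 1/2 = 1/16 = P(S=1,T=0) ✓
  P(S=1)·P(T=1) = 1/8 × 1/2 = 1/16 = P(S=1,T=1) ✓

Yes, S and T are independent: every cell factors, so I(S;T) = 0 bits.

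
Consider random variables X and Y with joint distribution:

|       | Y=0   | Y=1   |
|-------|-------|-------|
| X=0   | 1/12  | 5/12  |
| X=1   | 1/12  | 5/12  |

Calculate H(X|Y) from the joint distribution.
Marginal P(Y) (column sums):
  P(Y=0) = 1/12 + 1/12 = 1/6
  P(Y=1) = 5/12 + 5/12 = 5/6

H(X|Y) = -Σ P(X,Y)·log₂ P(X|Y), where P(X|Y) = P(X,Y) / P(Y)
  (X=0,Y=0): P(X|Y) = (1/12)/(1/6) = 1/2;  -(1/12)·log₂(1/2) = 0.0833
  (X=0,Y=1): P(X|Y) = (5/12)/(5/6) = 1/2;  -(5/12)·log₂(1/2) = 0.4167
  (X=1,Y=0): P(X|Y) = (1/12)/(1/6) = 1/2;  -(1/12)·log₂(1/2) = 0.0833
  (X=1,Y=1): P(X|Y) = (5/12)/(5/6) = 1/2;  -(5/12)·log₂(1/2) = 0.4167
H(X|Y) = 0.0833 + 0.4167 + 0.0833 + 0.4167
  = 1.0000 bits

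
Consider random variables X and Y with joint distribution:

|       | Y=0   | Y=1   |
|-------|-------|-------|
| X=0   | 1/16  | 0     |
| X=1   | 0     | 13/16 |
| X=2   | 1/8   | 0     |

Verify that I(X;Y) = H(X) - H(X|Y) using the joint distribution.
Left side, from I(X;Y) = H(X) + H(Y) - H(X,Y):
Marginal P(X) (row sums):
  P(X=0) = 1/16 + 0 = 1/16
  P(X=1) = 0 + 13/16 = 13/16
  P(X=2) = 1/8 + 0 = 1/8
Marginal P(Y) (column sums):
  P(Y=0) = 1/16 + 0 + 1/8 = 3/16
  P(Y=1) = 0 + 13/16 + 0 = 13/16

H(X) = -[(1/16)·log₂(1/16) + (13/16)·log₂(13/16) + (1/8)·log₂(1/8)]
  = 0.2500 + 0.2434 + 0.3750
  = 0.8684 bits
H(Y) = -[(3/16)·log₂(3/16) + (13/16)·log₂(13/16)]
  = 0.4528 + 0.2434
  = 0.6962 bits
H(X,Y) = -[(1/16)·log₂(1/16) + (13/16)·log₂(13/16) + (1/8)·log₂(1/8)]
  = 0.2500 + 0.2434 + 0.3750
  = 0.8684 bits

I(X;Y) = H(X) + H(Y) - H(X,Y)
  = 0.8684 + 0.6962 - 0.8684
  = 0.6962 bits

Right side, with H(X|Y) computed directly from the conditional probabilities:
H(X|Y) = -Σ P(X,Y)·log₂ P(X|Y), where P(X|Y) = P(X,Y) / P(Y)
  (cells with P(X,Y) = 0 contribute 0)
  (X=0,Y=0): P(X|Y) = (1/16)/(3/16) = 1/3;  -(1/16)·log₂(1/3) = 0.0991
  (X=1,Y=1): P(X|Y) = (13/16)/(13/16) = 1;  -(13/16)·log₂(1) = 0.0000
  (X=2,Y=0): P(X|Y) = (1/8)/(3/16) = 2/3;  -(1/8)·log₂(2/3) = 0.0731
H(X|Y) = 0.0991 + 0.0000 + 0.0731
  = 0.1722 bits
H(X) - H(X|Y) = 0.8684 - 0.1722 = 0.6962 bits

Both sides equal 0.6962 bits, so I(X;Y) = H(X) - H(X|Y) ✓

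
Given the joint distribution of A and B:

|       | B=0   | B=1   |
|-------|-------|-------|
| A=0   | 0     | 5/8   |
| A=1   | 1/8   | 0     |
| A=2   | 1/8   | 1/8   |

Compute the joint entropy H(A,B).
H(A,B) = -Σ P(A,B) log₂ P(A,B), summed over the non-zero cells:
H(A,B) = -[(5/8)·log₂(5/8) + (1/8)·log₂(1/8) + (1/8)·log₂(1/8) + (1/8)·log₂(1/8)]
  = 0.4238 + 0.3750 + 0.3750 + 0.3750
  = 1.5488 bits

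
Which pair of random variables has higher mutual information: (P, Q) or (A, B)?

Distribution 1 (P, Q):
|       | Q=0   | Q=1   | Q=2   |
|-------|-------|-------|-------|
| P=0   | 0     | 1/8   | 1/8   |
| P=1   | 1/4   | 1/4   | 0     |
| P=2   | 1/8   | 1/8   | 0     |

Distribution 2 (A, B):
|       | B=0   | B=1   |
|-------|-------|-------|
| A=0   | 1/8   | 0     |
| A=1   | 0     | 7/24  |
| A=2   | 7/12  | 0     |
Distribution 1 (P, Q):
Marginal P(P) (row sums):
  P(P=0) = 0 + 1/8 + 1/8 = 1/4
  P(P=1) = 1/4 + 1/4 + 0 = 1/2
  P(P=2) = 1/8 + 1/8 + 0 = 1/4
Marginal P(Q) (column sums):
  P(Q=0) = 0 + 1/4 + 1/8 = 3/8
  P(Q=1) = 1/8 + 1/4 + 1/8 = 1/2
  P(Q=2) = 1/8 + 0 + 0 = 1/8

H(P) = -[(1/4)·log₂(1/4) + (1/2)·log₂(1/2) + (1/4)·log₂(1/4)]
  = 0.5000 + 0.5000 + 0.5000
  = 1.5000 bits
H(Q) = -[(3/8)·log₂(3/8) + (1/2)·log₂(1/2) + (1/8)·log₂(1/8)]
  = 0.5306 + 0.5000 + 0.3750
  = 1.4056 bits
H(P,Q) = -[(1/8)·log₂(1/8) + (1/8)·log₂(1/8) + (1/4)·log₂(1/4) + (1/4)·log₂(1/4) + (1/8)·log₂(1/8) + (1/8)·log₂(1/8)]
  = 0.3750 + 0.3750 + 0.5000 + 0.5000 + 0.3750 + 0.3750
  = 2.5000 bits

I(P;Q) = H(P) + H(Q) - H(P,Q)
  = 1.5000 + 1.4056 - 2.5000
  = 0.4056 bits

Distribution 2 (A, B):
Marginal P(A) (row sums):
  P(A=0) = 1/8 + 0 = 1/8
  P(A=1) = 0 + 7/24 = 7/24
  P(A=2) = 7/12 + 0 = 7/12
Marginal P(B) (column sums):
  P(B=0) = 1/8 + 0 + 7/12 = 17/24
  P(B=1) = 0 + 7/24 + 0 = 7/24

H(A) = -[(1/8)·log₂(1/8) + (7/24)·log₂(7/24) + (7/12)·log₂(7/12)]
  = 0.3750 + 0.5185 + 0.4536
  = 1.3471 bits
H(B) = -[(17/24)·log₂(17/24) + (7/24)·log₂(7/24)]
  = 0.3524 + 0.5185
  = 0.8709 bits
H(A,B) = -[(1/8)·log₂(1/8) + (7/24)·log₂(7/24) + (7/12)·log₂(7/12)]
  = 0.3750 + 0.5185 + 0.4536
  = 1.3471 bits

I(A;B) = H(A) + H(B) - H(A,B)
  = 1.3471 + 0.8709 - 1.3471
  = 0.8709 bits

I(A;B) = 0.8709 bits > I(P;Q) = 0.4056 bits, so (A, B) has the higher mutual information (stronger dependence).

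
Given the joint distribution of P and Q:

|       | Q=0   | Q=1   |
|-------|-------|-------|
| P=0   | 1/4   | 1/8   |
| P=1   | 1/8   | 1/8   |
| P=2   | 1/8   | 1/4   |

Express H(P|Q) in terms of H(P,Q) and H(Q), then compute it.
H(P|Q) = H(P,Q) - H(Q)

Marginal P(Q) (column sums):
  P(Q=0) = 1/4 + 1/8 + 1/8 = 1/2
  P(Q=1) = 1/8 + 1/8 + 1/4 = 1/2

H(P,Q) = -[(1/4)·log₂(1/4) + (1/8)·log₂(1/8) + (1/8)·log₂(1/8) + (1/8)·log₂(1/8) + (1/8)·log₂(1/8) + (1/4)·log₂(1/4)]
  = 0.5000 + 0.3750 + 0.3750 + 0.3750 + 0.3750 + 0.5000
  = 2.5000 bits
H(Q) = -[(1/2)·log₂(1/2) + (1/2)·log₂(1/2)]
  = 0.5000 + 0.5000
  = 1.0000 bits

H(P|Q) = 2.5000 - 1.0000 = 1.5000 bits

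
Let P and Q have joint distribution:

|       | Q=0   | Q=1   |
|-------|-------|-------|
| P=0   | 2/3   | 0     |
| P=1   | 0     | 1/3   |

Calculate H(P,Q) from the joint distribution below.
H(P,Q) = -Σ P(P,Q) log₂ P(P,Q), summed over the non-zero cells:
H(P,Q) = -[(2/3)·log₂(2/3) + (1/3)·log₂(1/3)]
  = 0.3900 + 0.5283
  = 0.9183 bits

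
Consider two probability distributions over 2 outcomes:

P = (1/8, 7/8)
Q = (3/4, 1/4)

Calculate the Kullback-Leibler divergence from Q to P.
D(P||Q) = Σ P(i) log₂(P(i)/Q(i))
  i=0: (1/8) × log₂((1/8)/(3/4)) = (1/8) × log₂(1/6) = -0.3231
  i=1: (7/8) × log₂((7/8)/(1/4)) = (7/8) × log₂(7/2) = 1.5814
D(P||Q) = -0.3231 + 1.5814
  = 1.2583 bits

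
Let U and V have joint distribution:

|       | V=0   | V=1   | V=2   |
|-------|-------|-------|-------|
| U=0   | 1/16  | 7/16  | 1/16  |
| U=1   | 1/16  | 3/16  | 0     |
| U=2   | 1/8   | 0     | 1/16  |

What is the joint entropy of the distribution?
H(U,V) = -Σ P(U,V) log₂ P(U,V), summed over the non-zero cells:
H(U,V) = -[(1/16)·log₂(1/16) + (7/16)·log₂(7/16) + (1/16)·log₂(1/16) + (1/16)·log₂(1/16) + (3/16)·log₂(3/16) + (1/8)·log₂(1/8) + (1/16)·log₂(1/16)]
  = 0.2500 + 0.5218 + 0.2500 + 0.2500 + 0.4528 + 0.3750 + 0.2500
  = 2.3496 bits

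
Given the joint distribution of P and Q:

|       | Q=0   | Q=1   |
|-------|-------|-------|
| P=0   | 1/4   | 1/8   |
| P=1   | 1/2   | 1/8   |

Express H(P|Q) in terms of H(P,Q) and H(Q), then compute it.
H(P|Q) = H(P,Q) - H(Q)

Marginal P(Q) (column sums):
  P(Q=0) = 1/4 + 1/2 = 3/4
  P(Q=1) = 1/8 + 1/8 = 1/4

H(P,Q) = -[(1/4)·log₂(1/4) + (1/8)·log₂(1/8) + (1/2)·log₂(1/2) + (1/8)·log₂(1/8)]
  = 0.5000 + 0.3750 + 0.5000 + 0.3750
  = 1.7500 bits
H(Q) = -[(3/4)·log₂(3/4) + (1/4)·log₂(1/4)]
  = 0.3113 + 0.5000
  = 0.8113 bits

H(P|Q) = 1.7500 - 0.8113 = 0.9387 bits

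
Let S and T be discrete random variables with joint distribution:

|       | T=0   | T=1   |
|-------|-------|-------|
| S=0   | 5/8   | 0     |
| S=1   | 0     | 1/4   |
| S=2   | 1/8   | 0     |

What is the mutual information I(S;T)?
Marginal P(S) (row sums):
  P(S=0) = 5/8 + 0 = 5/8
  P(S=1) = 0 + 1/4 = 1/4
  P(S=2) = 1/8 + 0 = 1/8
Marginal P(T) (column sums):
  P(T=0) = 5/8 + 0 + 1/8 = 3/4
  P(T=1) = 0 + 1/4 + 0 = 1/4

H(S) = -[(5/8)·log₂(5/8) + (1/4)·log₂(1/4) + (1/8)·log₂(1/8)]
  = 0.4238 + 0.5000 + 0.3750
  = 1.2988 bits
H(T) = -[(3/4)·log₂(3/4) + (1/4)·log₂(1/4)]
  = 0.3113 + 0.5000
  = 0.8113 bits
H(S,T) = -[(5/8)·log₂(5/8) + (1/4)·log₂(1/4) + (1/8)·log₂(1/8)]
  = 0.4238 + 0.5000 + 0.3750
  = 1.2988 bits

I(S;T) = H(S) + H(T) - H(S,T)
  = 1.2988 + 0.8113 - 1.2988
  = 0.8113 bits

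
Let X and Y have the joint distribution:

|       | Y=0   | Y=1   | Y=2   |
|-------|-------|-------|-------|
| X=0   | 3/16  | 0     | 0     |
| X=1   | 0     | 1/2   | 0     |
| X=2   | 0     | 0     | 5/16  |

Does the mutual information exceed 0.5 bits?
Marginal P(X) (row sums):
  P(X=0) = 3/16 + 0 + 0 = 3/16
  P(X=1) = 0 + 1/2 + 0 = 1/2
  P(X=2) = 0 + 0 + 5/16 = 5/16
Marginal P(Y) (column sums):
  P(Y=0) = 3/16 + 0 + 0 = 3/16
  P(Y=1) = 0 + 1/2 + 0 = 1/2
  P(Y=2) = 0 + 0 + 5/16 = 5/16

H(X) = -[(3/16)·log₂(3/16) + (1/2)·log₂(1/2) + (5/16)·log₂(5/16)]
  = 0.4528 + 0.5000 + 0.5244
  = 1.4772 bits
H(Y) = -[(3/16)·log₂(3/16) + (1/2)·log₂(1/2) + (5/16)·log₂(5/16)]
  = 0.4528 + 0.5000 + 0.5244
  = 1.4772 bits
H(X,Y) = -[(3/16)·log₂(3/16) + (1/2)·log₂(1/2) + (5/16)·log₂(5/16)]
  = 0.4528 + 0.5000 + 0.5244
  = 1.4772 bits

I(X;Y) = H(X) + H(Y) - H(X,Y)
  = 1.4772 + 1.4772 - 1.4772
  = 1.4772 bits

Yes. I(X;Y) = 1.4772 bits, which is > 0.5 bits.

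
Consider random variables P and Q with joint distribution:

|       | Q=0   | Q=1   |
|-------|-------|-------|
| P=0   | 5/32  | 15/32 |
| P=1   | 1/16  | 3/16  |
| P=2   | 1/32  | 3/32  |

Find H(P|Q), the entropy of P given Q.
Marginal P(Q) (column sums):
  P(Q=0) = 5/32 + 1/16 + 1/32 = 1/4
  P(Q=1) = 15/32 + 3/16 + 3/32 = 3/4

H(P|Q) = -Σ P(P,Q)·log₂ P(P|Q), where P(P|Q) = P(P,Q) / P(Q)
  (P=0,Q=0): P(P|Q) = (5/32)/(1/4) = 5/8;  -(5/32)·log₂(5/8) = 0.1059
  (P=0,Q=1): P(P|Q) = (15/32)/(3/4) = 5/8;  -(15/32)·log₂(5/8) = 0.3178
  (P=1,Q=0): P(P|Q) = (1/16)/(1/4) = 1/4;  -(1/16)·log₂(1/4) = 0.1250
  (P=1,Q=1): P(P|Q) = (3/16)/(3/4) = 1/4;  -(3/16)·log₂(1/4) = 0.3750
  (P=2,Q=0): P(P|Q) = (1/32)/(1/4) = 1/8;  -(1/32)·log₂(1/8) = 0.0938
  (P=2,Q=1): P(P|Q) = (3/32)/(3/4) = 1/8;  -(3/32)·log₂(1/8) = 0.2813
H(P|Q) = 0.1059 + 0.3178 + 0.1250 + 0.3750 + 0.0938 + 0.2813
  = 1.2988 bits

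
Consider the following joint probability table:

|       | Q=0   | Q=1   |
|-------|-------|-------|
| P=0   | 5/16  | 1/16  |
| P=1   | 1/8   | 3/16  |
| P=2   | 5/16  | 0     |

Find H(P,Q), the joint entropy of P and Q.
H(P,Q) = -Σ P(P,Q) log₂ P(P,Q), summed over the non-zero cells:
H(P,Q) = -[(5/16)·log₂(5/16) + (1/16)·log₂(1/16) + (1/8)·log₂(1/8) + (3/16)·log₂(3/16) + (5/16)·log₂(5/16)]
  = 0.5244 + 0.2500 + 0.3750 + 0.4528 + 0.5244
  = 2.1266 bits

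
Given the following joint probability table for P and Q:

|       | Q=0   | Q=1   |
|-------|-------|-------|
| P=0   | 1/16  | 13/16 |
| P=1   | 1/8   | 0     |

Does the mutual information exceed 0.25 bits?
Marginal P(P) (row sums):
  P(P=0) = 1/16 + 13/16 = 7/8
  P(P=1) = 1/8 + 0 = 1/8
Marginal P(Q) (column sums):
  P(Q=0) = 1/16 + 1/8 = 3/16
  P(Q=1) = 13/16 + 0 = 13/16

H(P) = -[(7/8)·log₂(7/8) + (1/8)·log₂(1/8)]
  = 0.1686 + 0.3750
  = 0.5436 bits
H(Q) = -[(3/16)·log₂(3/16) + (13/16)·log₂(13/16)]
  = 0.4528 + 0.2434
  = 0.6962 bits
H(P,Q) = -[(1/16)·log₂(1/16) + (13/16)·log₂(13/16) + (1/8)·log₂(1/8)]
  = 0.2500 + 0.2434 + 0.3750
  = 0.8684 bits

I(P;Q) = H(P) + H(Q) - H(P,Q)
  = 0.5436 + 0.6962 - 0.8684
  = 0.3714 bits

Yes. I(P;Q) = 0.3714 bits, which is > 0.25 bits.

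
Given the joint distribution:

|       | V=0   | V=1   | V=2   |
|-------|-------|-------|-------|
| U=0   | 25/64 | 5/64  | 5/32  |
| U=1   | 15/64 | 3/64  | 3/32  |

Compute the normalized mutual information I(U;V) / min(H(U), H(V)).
Marginal P(U) (row sums):
  P(U=0) = 25/64 + 5/64 + 5/32 = 5/8
  P(U=1) = 15/64 + 3/64 + 3/32 = 3/8
Marginal P(V) (column sums):
  P(V=0) = 25/64 + 15/64 = 5/8
  P(V=1) = 5/64 + 3/64 = 1/8
  P(V=2) = 5/32 + 3/32 = 1/4

H(U) = -[(5/8)·log₂(5/8) + (3/8)·log₂(3/8)]
  = 0.4238 + 0.5306
  = 0.9544 bits
H(V) = -[(5/8)·log₂(5/8) + (1/8)·log₂(1/8) + (1/4)·log₂(1/4)]
  = 0.4238 + 0.3750 + 0.5000
  = 1.2988 bits
H(U,V) = -[(25/64)·log₂(25/64) + (5/64)·log₂(5/64) + (5/32)·log₂(5/32) + (15/64)·log₂(15/64) + (3/64)·log₂(3/64) + (3/32)·log₂(3/32)]
  = 0.5297 + 0.2873 + 0.4184 + 0.4906 + 0.2070 + 0.3202
  = 2.2532 bits

I(U;V) = H(U) + H(V) - H(U,V)
  = 0.9544 + 1.2988 - 2.2532
  = 0.0000 bits

min(H(U), H(V)) = min(0.9544, 1.2988) = 0.9544 bits
Normalized MI = 0.0000 / 0.9544 = 0.0000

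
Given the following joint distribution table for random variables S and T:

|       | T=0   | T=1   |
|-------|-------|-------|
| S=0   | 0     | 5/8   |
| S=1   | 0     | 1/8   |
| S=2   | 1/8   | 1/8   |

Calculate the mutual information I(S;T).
Marginal P(S) (row sums):
  P(S=0) = 0 + 5/8 = 5/8
  P(S=1) = 0 + 1/8 = 1/8
  P(S=2) = 1/8 + 1/8 = 1/4
Marginal P(T) (column sums):
  P(T=0) = 0 + 0 + 1/8 = 1/8
  P(T=1) = 5/8 + 1/8 + 1/8 = 7/8

H(S) = -[(5/8)·log₂(5/8) + (1/8)·log₂(1/8) + (1/4)·log₂(1/4)]
  = 0.4238 + 0.3750 + 0.5000
  = 1.2988 bits
H(T) = -[(1/8)·log₂(1/8) + (7/8)·log₂(7/8)]
  = 0.3750 + 0.1686
  = 0.5436 bits
H(S,T) = -[(5/8)·log₂(5/8) + (1/8)·log₂(1/8) + (1/8)·log₂(1/8) + (1/8)·log₂(1/8)]
  = 0.4238 + 0.3750 + 0.3750 + 0.3750
  = 1.5488 bits

I(S;T) = H(S) + H(T) - H(S,T)
  = 1.2988 + 0.5436 - 1.5488
  = 0.2936 bits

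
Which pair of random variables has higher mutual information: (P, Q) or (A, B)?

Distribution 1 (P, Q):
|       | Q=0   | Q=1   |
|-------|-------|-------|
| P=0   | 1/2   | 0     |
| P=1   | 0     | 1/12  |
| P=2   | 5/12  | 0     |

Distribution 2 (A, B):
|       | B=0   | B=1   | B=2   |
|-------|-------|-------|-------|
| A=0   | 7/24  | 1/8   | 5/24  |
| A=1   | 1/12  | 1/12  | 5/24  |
Distribution 1 (P, Q):
Marginal P(P) (row sums):
  P(P=0) = 1/2 + 0 = 1/2
  P(P=1) = 0 + 1/12 = 1/12
  P(P=2) = 5/12 + 0 = 5/12
Marginal P(Q) (column sums):
  P(Q=0) = 1/2 + 0 + 5/12 = 11/12
  P(Q=1) = 0 + 1/12 + 0 = 1/12

H(P) = -[(1/2)·log₂(1/2) + (1/12)·log₂(1/12) + (5/12)·log₂(5/12)]
  = 0.5000 + 0.2987 + 0.5263
  = 1.3250 bits
H(Q) = -[(11/12)·log₂(11/12) + (1/12)·log₂(1/12)]
  = 0.1151 + 0.2987
  = 0.4138 bits
H(P,Q) = -[(1/2)·log₂(1/2) + (1/12)·log₂(1/12) + (5/12)·log₂(5/12)]
  = 0.5000 + 0.2987 + 0.5263
  = 1.3250 bits

I(P;Q) = H(P) + H(Q) - H(P,Q)
  = 1.3250 + 0.4138 - 1.3250
  = 0.4138 bits

Distribution 2 (A, B):
Marginal P(A) (row sums):
  P(A=0) = 7/24 + 1/8 + 5/24 = 5/8
  P(A=1) = 1/12 + 1/12 + 5/24 = 3/8
Marginal P(B) (column sums):
  P(B=0) = 7/24 + 1/12 = 3/8
  P(B=1) = 1/8 + 1/12 = 5/24
  P(B=2) = 5/24 + 5/24 = 5/12

H(A) = -[(5/8)·log₂(5/8) + (3/8)·log₂(3/8)]
  = 0.4238 + 0.5306
  = 0.9544 bits
H(B) = -[(3/8)·log₂(3/8) + (5/24)·log₂(5/24) + (5/12)·log₂(5/12)]
  = 0.5306 + 0.4715 + 0.5263
  = 1.5284 bits
H(A,B) = -[(7/24)·log₂(7/24) + (1/8)·log₂(1/8) + (5/24)·log₂(5/24) + (1/12)·log₂(1/12) + (1/12)·log₂(1/12) + (5/24)·log₂(5/24)]
  = 0.5185 + 0.3750 + 0.4715 + 0.2987 + 0.2987 + 0.4715
  = 2.4339 bits

I(A;B) = H(A) + H(B) - H(A,B)
  = 0.9544 + 1.5284 - 2.4339
  = 0.0489 bits

I(P;Q) = 0.4138 bits > I(A;B) = 0.0489 bits, so (P, Q) has the higher mutual information (stronger dependence).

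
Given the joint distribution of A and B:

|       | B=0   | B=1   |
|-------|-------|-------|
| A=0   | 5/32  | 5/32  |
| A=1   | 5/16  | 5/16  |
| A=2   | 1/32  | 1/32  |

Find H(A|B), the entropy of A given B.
Marginal P(B) (column sums):
  P(B=0) = 5/32 + 5/16 + 1/32 = 1/2
  P(B=1) = 5/32 + 5/16 + 1/32 = 1/2

H(A|B) = -Σ P(A,B)·log₂ P(A|B), where P(A|B) = P(A,B) / P(B)
  (A=0,B=0): P(A|B) = (5/32)/(1/2) = 5/16;  -(5/32)·log₂(5/16) = 0.2622
  (A=0,B=1): P(A|B) = (5/32)/(1/2) = 5/16;  -(5/32)·log₂(5/16) = 0.2622
  (A=1,B=0): P(A|B) = (5/16)/(1/2) = 5/8;  -(5/16)·log₂(5/8) = 0.2119
  (A=1,B=1): P(A|B) = (5/16)/(1/2) = 5/8;  -(5/16)·log₂(5/8) = 0.2119
  (A=2,B=0): P(A|B) = (1/32)/(1/2) = 1/16;  -(1/32)·log₂(1/16) = 0.1250
  (A=2,B=1): P(A|B) = (1/32)/(1/2) = 1/16;  -(1/32)·log₂(1/16) = 0.1250
H(A|B) = 0.2622 + 0.2622 + 0.2119 + 0.2119 + 0.1250 + 0.1250
  = 1.1982 bits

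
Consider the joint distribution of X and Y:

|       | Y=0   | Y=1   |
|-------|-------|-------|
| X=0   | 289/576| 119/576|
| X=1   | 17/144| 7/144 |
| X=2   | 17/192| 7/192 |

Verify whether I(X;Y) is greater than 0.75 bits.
Marginal P(X) (row sums):
  P(X=0) = 289/576 + 119/576 = 17/24
  P(X=1) = 17/144 + 7/144 = 1/6
  P(X=2) = 17/192 + 7/192 = 1/8
Marginal P(Y) (column sums):
  P(Y=0) = 289/576 + 17/144 + 17/192 = 17/24
  P(Y=1) = 119/576 + 7/144 + 7/192 = 7/24

H(X) = -[(17/24)·log₂(17/24) + (1/6)·log₂(1/6) + (1/8)·log₂(1/8)]
  = 0.3524 + 0.4308 + 0.3750
  = 1.1582 bits
H(Y) = -[(17/24)·log₂(17/24) + (7/24)·log₂(7/24)]
  = 0.3524 + 0.5185
  = 0.8709 bits
H(X,Y) = -[(289/576)·log₂(289/576) + (119/576)·log₂(119/576) + (17/144)·log₂(17/144) + (7/144)·log₂(7/144) + (17/192)·log₂(17/192) + (7/192)·log₂(7/192)]
  = 0.4992 + 0.4700 + 0.3639 + 0.2121 + 0.3097 + 0.1742
  = 2.0291 bits

I(X;Y) = H(X) + H(Y) - H(X,Y)
  = 1.1582 + 0.8709 - 2.0291
  = 0.0000 bits

No. I(X;Y) = 0.0000 bits, which is ≤ 0.75 bits.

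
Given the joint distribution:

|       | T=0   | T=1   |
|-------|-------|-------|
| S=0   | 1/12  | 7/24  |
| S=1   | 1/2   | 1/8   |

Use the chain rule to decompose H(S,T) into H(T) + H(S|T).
By the chain rule: H(S,T) = H(T) + H(S|T)

Marginal P(T) (column sums):
  P(T=0) = 1/12 + 1/2 = 7/12
  P(T=1) = 7/24 + 1/8 = 5/12
H(T) = -[(7/12)·log₂(7/12) + (5/12)·log₂(5/12)]
  = 0.4536 + 0.5263
  = 0.9799 bits
H(S|T) = -Σ P(S,T)·log₂ P(S|T), where P(S|T) = P(S,T) / P(T)
  (S=0,T=0): P(S|T) = (1/12)/(7/12) = 1/7;  -(1/12)·log₂(1/7) = 0.2339
  (S=0,T=1): P(S|T) = (7/24)/(5/12) = 7/10;  -(7/24)·log₂(7/10) = 0.1501
  (S=1,T=0): P(S|T) = (1/2)/(7/12) = 6/7;  -(1/2)·log₂(6/7) = 0.1112
  (S=1,T=1): P(S|T) = (1/8)/(5/12) = 3/10;  -(1/8)·log₂(3/10) = 0.2171
H(S|T) = 0.2339 + 0.1501 + 0.1112 + 0.2171
  = 0.7123 bits

H(S,T) = H(T) + H(S|T) = 0.9799 + 0.7123 = 1.6922 bits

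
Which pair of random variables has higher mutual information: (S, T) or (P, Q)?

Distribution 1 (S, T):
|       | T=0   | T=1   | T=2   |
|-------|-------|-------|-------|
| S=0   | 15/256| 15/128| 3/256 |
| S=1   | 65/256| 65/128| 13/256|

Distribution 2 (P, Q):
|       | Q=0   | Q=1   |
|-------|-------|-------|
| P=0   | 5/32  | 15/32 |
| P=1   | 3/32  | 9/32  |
Distribution 1 (S, T):
Marginal P(S) (row sums):
  P(S=0) = 15/256 + 15/128 + 3/256 = 3/16
  P(S=1) = 65/256 + 65/128 + 13/256 = 13/16
Marginal P(T) (column sums):
  P(T=0) = 15/256 + 65/256 = 5/16
  P(T=1) = 15/128 + 65/128 = 5/8
  P(T=2) = 3/256 + 13/256 = 1/16

H(S) = -[(3/16)·log₂(3/16) + (13/16)·log₂(13/16)]
  = 0.4528 + 0.2434
  = 0.6962 bits
H(T) = -[(5/16)·log₂(5/16) + (5/8)·log₂(5/8) + (1/16)·log₂(1/16)]
  = 0.5244 + 0.4238 + 0.2500
  = 1.1982 bits
H(S,T) = -[(15/256)·log₂(15/256) + (15/128)·log₂(15/128) + (3/256)·log₂(3/256) + (65/256)·log₂(65/256) + (65/128)·log₂(65/128) + (13/256)·log₂(13/256)]
  = 0.2398 + 0.3625 + 0.0752 + 0.5021 + 0.4965 + 0.2183
  = 1.8944 bits

I(S;T) = H(S) + H(T) - H(S,T)
  = 0.6962 + 1.1982 - 1.8944
  = 0.0000 bits

Distribution 2 (P, Q):
Marginal P(P) (row sums):
  P(P=0) = 5/32 + 15/32 = 5/8
  P(P=1) = 3/32 + 9/32 = 3/8
Marginal P(Q) (column sums):
  P(Q=0) = 5/32 + 3/32 = 1/4
  P(Q=1) = 15/32 + 9/32 = 3/4

H(P) = -[(5/8)·log₂(5/8) + (3/8)·log₂(3/8)]
  = 0.4238 + 0.5306
  = 0.9544 bits
H(Q) = -[(1/4)·log₂(1/4) + (3/4)·log₂(3/4)]
  = 0.5000 + 0.3113
  = 0.8113 bits
H(P,Q) = -[(5/32)·log₂(5/32) + (15/32)·log₂(15/32) + (3/32)·log₂(3/32) + (9/32)·log₂(9/32)]
  = 0.4184 + 0.5124 + 0.3202 + 0.5147
  = 1.7657 bits

I(P;Q) = H(P) + H(Q) - H(P,Q)
  = 0.9544 + 0.8113 - 1.7657
  = 0.0000 bits

Both joint tables factor as the product of their marginals, so I(S;T) = I(P;Q) = 0 bits: neither is larger (both pairs are independent).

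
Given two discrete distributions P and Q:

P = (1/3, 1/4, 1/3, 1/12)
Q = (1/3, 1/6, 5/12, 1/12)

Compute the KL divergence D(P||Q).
D(P||Q) = Σ P(i) log₂(P(i)/Q(i))
  i=0: (1/3) × log₂((1/3)/(1/3)) = (1/3) × log₂(1) = 0.0000
  i=1: (1/4) × log₂((1/4)/(1/6)) = (1/4) × log₂(3/2) = 0.1462
  i=2: (1/3) × log₂((1/3)/(5/12)) = (1/3) × log₂(4/5) = -0.1073
  i=3: (1/12) × log₂((1/12)/(1/12)) = (1/12) × log₂(1) = 0.0000
D(P||Q) = 0.0000 + 0.1462 - 0.1073 + 0.0000
  = 0.0389 bits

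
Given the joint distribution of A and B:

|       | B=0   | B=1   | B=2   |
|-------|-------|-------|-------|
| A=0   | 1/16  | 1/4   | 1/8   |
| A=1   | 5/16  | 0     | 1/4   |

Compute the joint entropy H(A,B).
H(A,B) = -Σ P(A,B) log₂ P(A,B), summed over the non-zero cells:
H(A,B) = -[(1/16)·log₂(1/16) + (1/4)·log₂(1/4) + (1/8)·log₂(1/8) + (5/16)·log₂(5/16) + (1/4)·log₂(1/4)]
  = 0.2500 + 0.5000 + 0.3750 + 0.5244 + 0.5000
  = 2.1494 bits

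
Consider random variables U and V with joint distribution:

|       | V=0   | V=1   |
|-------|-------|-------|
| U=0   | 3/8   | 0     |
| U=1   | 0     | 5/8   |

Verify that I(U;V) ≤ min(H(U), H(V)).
Marginal P(U) (row sums):
  P(U=0) = 3/8 + 0 = 3/8
  P(U=1) = 0 + 5/8 = 5/8
Marginal P(V) (column sums):
  P(V=0) = 3/8 + 0 = 3/8
  P(V=1) = 0 + 5/8 = 5/8

H(U) = -[(3/8)·log₂(3/8) + (5/8)·log₂(5/8)]
  = 0.5306 + 0.4238
  = 0.9544 bits
H(V) = -[(3/8)·log₂(3/8) + (5/8)·log₂(5/8)]
  = 0.5306 + 0.4238
  = 0.9544 bits
H(U,V) = -[(3/8)·log₂(3/8) + (5/8)·log₂(5/8)]
  = 0.5306 + 0.4238
  = 0.9544 bits

I(U;V) = H(U) + H(V) - H(U,V)
  = 0.9544 + 0.9544 - 0.9544
  = 0.9544 bits

min(H(U), H(V)) = min(0.9544, 0.9544) = 0.9544 bits
Since 0.9544 ≤ 0.9544, the bound is satisfied ✓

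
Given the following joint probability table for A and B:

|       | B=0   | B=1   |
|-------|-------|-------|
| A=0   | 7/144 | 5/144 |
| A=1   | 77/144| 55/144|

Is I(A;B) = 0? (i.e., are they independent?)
Marginal P(A) (row sums):
  P(A=0) = 7/144 + 5/144 = 1/12
  P(A=1) = 77/144 + 55/144 = 11/12
Marginal P(B) (column sums):
  P(B=0) = 7/144 + 77/144 = 7/12
  P(B=1) = 5/144 + 55/144 = 5/12

A and B are independent iff P(A=i,B=j) = P(A=i)·P(B=j) for every cell.
  P(A=0)·P(B=0) = 1/12 × 7/12 = 7/144 = P(A=0,B=0) ✓
  P(A=0)·P(B=1) = 1/12 × 5/12 = 5/144 = P(A=0,B=1) ✓
  P(A=1)·P(B=0) = 11/12 × 7/12 = 77/144 = P(A=1,B=0) ✓
  P(A=1)·P(B=1) = 11/12 × 5/12 = 55/144 = P(A=1,B=1) ✓

Yes, A and B are independent: every cell factors, so I(A;B) = 0 bits.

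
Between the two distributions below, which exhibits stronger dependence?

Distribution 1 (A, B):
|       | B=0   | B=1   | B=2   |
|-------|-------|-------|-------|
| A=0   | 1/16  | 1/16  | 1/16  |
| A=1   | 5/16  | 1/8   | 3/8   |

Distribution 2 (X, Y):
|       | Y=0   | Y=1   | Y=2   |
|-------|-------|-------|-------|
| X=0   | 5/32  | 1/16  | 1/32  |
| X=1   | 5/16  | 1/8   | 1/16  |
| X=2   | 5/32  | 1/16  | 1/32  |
Distribution 1 (A, B):
Marginal P(A) (row sums):
  P(A=0) = 1/16 + 1/16 + 1/16 = 3/16
  P(A=1) = 5/16 + 1/8 + 3/8 = 13/16
Marginal P(B) (column sums):
  P(B=0) = 1/16 + 5/16 = 3/8
  P(B=1) = 1/16 + 1/8 = 3/16
  P(B=2) = 1/16 + 3/8 = 7/16

H(A) = -[(3/16)·log₂(3/16) + (13/16)·log₂(13/16)]
  = 0.4528 + 0.2434
  = 0.6962 bits
H(B) = -[(3/8)·log₂(3/8) + (3/16)·log₂(3/16) + (7/16)·log₂(7/16)]
  = 0.5306 + 0.4528 + 0.5218
  = 1.5052 bits
H(A,B) = -[(1/16)·log₂(1/16) + (1/16)·log₂(1/16) + (1/16)·log₂(1/16) + (5/16)·log₂(5/16) + (1/8)·log₂(1/8) + (3/8)·log₂(3/8)]
  = 0.2500 + 0.2500 + 0.2500 + 0.5244 + 0.3750 + 0.5306
  = 2.1800 bits

I(A;B) = H(A) + H(B) - H(A,B)
  = 0.6962 + 1.5052 - 2.1800
  = 0.0214 bits

Distribution 2 (X, Y):
Marginal P(X) (row sums):
  P(X=0) = 5/32 + 1/16 + 1/32 = 1/4
  P(X=1) = 5/16 + 1/8 + 1/16 = 1/2
  P(X=2) = 5/32 + 1/16 + 1/32 = 1/4
Marginal P(Y) (column sums):
  P(Y=0) = 5/32 + 5/16 + 5/32 = 5/8
  P(Y=1) = 1/16 + 1/8 + 1/16 = 1/4
  P(Y=2) = 1/32 + 1/16 + 1/32 = 1/8

H(X) = -[(1/4)·log₂(1/4) + (1/2)·log₂(1/2) + (1/4)·log₂(1/4)]
  = 0.5000 + 0.5000 + 0.5000
  = 1.5000 bits
H(Y) = -[(5/8)·log₂(5/8) + (1/4)·log₂(1/4) + (1/8)·log₂(1/8)]
  = 0.4238 + 0.5000 + 0.3750
  = 1.2988 bits
H(X,Y) = -[(5/32)·log₂(5/32) + (1/16)·log₂(1/16) + (1/32)·log₂(1/32) + (5/16)·log₂(5/16) + (1/8)·log₂(1/8) + (1/16)·log₂(1/16) + (5/32)·log₂(5/32) + (1/16)·log₂(1/16) + (1/32)·log₂(1/32)]
  = 0.4184 + 0.2500 + 0.1563 + 0.5244 + 0.3750 + 0.2500 + 0.4184 + 0.2500 + 0.1563
  = 2.7988 bits

I(X;Y) = H(X) + H(Y) - H(X,Y)
  = 1.5000 + 1.2988 - 2.7988
  = 0.0000 bits

I(A;B) = 0.0214 bits > I(X;Y) = 0.0000 bits, so (A, B) has the higher mutual information (stronger dependence).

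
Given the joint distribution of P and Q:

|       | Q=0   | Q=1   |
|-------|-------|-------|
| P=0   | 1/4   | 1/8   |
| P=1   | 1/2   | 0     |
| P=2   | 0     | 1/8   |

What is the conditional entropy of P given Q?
Marginal P(Q) (column sums):
  P(Q=0) = 1/4 + 1/2 + 0 = 3/4
  P(Q=1) = 1/8 + 0 + 1/8 = 1/4

H(P|Q) = -Σ P(P,Q)·log₂ P(P|Q), where P(P|Q) = P(P,Q) / P(Q)
  (cells with P(P,Q) = 0 contribute 0)
  (P=0,Q=0): P(P|Q) = (1/4)/(3/4) = 1/3;  -(1/4)·log₂(1/3) = 0.3962
  (P=0,Q=1): P(P|Q) = (1/8)/(1/4) = 1/2;  -(1/8)·log₂(1/2) = 0.1250
  (P=1,Q=0): P(P|Q) = (1/2)/(3/4) = 2/3;  -(1/2)·log₂(2/3) = 0.2925
  (P=2,Q=1): P(P|Q) = (1/8)/(1/4) = 1/2;  -(1/8)·log₂(1/2) = 0.1250
H(P|Q) = 0.3962 + 0.1250 + 0.2925 + 0.1250
  = 0.9387 bits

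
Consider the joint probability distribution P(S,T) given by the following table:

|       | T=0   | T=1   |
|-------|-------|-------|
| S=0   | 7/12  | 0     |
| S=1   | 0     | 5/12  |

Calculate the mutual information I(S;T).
Marginal P(S) (row sums):
  P(S=0) = 7/12 + 0 = 7/12
  P(S=1) = 0 + 5/12 = 5/12
Marginal P(T) (column sums):
  P(T=0) = 7/12 + 0 = 7/12
  P(T=1) = 0 + 5/12 = 5/12

H(S) = -[(7/12)·log₂(7/12) + (5/12)·log₂(5/12)]
  = 0.4536 + 0.5263
  = 0.9799 bits
H(T) = -[(7/12)·log₂(7/12) + (5/12)·log₂(5/12)]
  = 0.4536 + 0.5263
  = 0.9799 bits
H(S,T) = -[(7/12)·log₂(7/12) + (5/12)·log₂(5/12)]
  = 0.4536 + 0.5263
  = 0.9799 bits

I(S;T) = H(S) + H(T) - H(S,T)
  = 0.9799 + 0.9799 - 0.9799
  = 0.9799 bits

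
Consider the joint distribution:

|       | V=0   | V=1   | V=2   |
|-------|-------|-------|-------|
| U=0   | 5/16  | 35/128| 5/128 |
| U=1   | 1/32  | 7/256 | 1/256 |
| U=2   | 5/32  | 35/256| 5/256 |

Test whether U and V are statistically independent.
Marginal P(U) (row sums):
  P(U=0) = 5/16 + 35/128 + 5/128 = 5/8
  P(U=1) = 1/32 + 7/256 + 1/256 = 1/16
  P(U=2) = 5/32 + 35/256 + 5/256 = 5/16
Marginal P(V) (column sums):
  P(V=0) = 5/16 + 1/32 + 5/32 = 1/2
  P(V=1) = 35/128 + 7/256 + 35/256 = 7/16
  P(V=2) = 5/128 + 1/256 + 5/256 = 1/16

U and V are independent iff P(U=i,V=j) = P(U=i)·P(V=j) for every cell.
  P(U=0)·P(V=0) = 5/8 × 1/2 = 5/16 = P(U=0,V=0) ✓
  P(U=0)·P(V=1) = 5/8 × 7/16 = 35/128 = P(U=0,V=1) ✓
  P(U=0)·P(V=2) = 5/8 × 1/16 = 5/128 = P(U=0,V=2) ✓
  P(U=1)·P(V=0) = 1/16 × 1/2 = 1/32 = P(U=1,V=0) ✓
  P(U=1)·P(V=1) = 1/16 × 7/16 = 7/256 = P(U=1,V=1) ✓
  P(U=1)·P(V=2) = 1/16 × 1/16 = 1/256 = P(U=1,V=2) ✓
  P(U=2)·P(V=0) = 5/16 × 1/2 = 5/32 = P(U=2,V=0) ✓
  P(U=2)·P(V=1) = 5/16 × 7/16 = 35/256 = P(U=2,V=1) ✓
  P(U=2)·P(V=2) = 5/16 × 1/16 = 5/256 = P(U=2,V=2) ✓

Yes, U and V are independent: every cell factors, so I(U;V) = 0 bits.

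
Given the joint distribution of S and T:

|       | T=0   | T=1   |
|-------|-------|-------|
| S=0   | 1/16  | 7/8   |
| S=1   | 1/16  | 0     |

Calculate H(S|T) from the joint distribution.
Marginal P(T) (column sums):
  P(T=0) = 1/16 + 1/16 = 1/8
  P(T=1) = 7/8 + 0 = 7/8

H(S|T) = -Σ P(S,T)·log₂ P(S|T), where P(S|T) = P(S,T) / P(T)
  (cells with P(S,T) = 0 contribute 0)
  (S=0,T=0): P(S|T) = (1/16)/(1/8) = 1/2;  -(1/16)·log₂(1/2) = 0.0625
  (S=0,T=1): P(S|T) = (7/8)/(7/8) = 1;  -(7/8)·log₂(1) = 0.0000
  (S=1,T=0): P(S|T) = (1/16)/(1/8) = 1/2;  -(1/16)·log₂(1/2) = 0.0625
H(S|T) = 0.0625 + 0.0000 + 0.0625
  = 0.1250 bits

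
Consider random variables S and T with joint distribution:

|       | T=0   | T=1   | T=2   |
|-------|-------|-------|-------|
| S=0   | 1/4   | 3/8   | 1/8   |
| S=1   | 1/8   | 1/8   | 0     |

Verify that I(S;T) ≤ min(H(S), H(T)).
Marginal P(S) (row sums):
  P(S=0) = 1/4 + 3/8 + 1/8 = 3/4
  P(S=1) = 1/8 + 1/8 + 0 = 1/4
Marginal P(T) (column sums):
  P(T=0) = 1/4 + 1/8 = 3/8
  P(T=1) = 3/8 + 1/8 = 1/2
  P(T=2) = 1/8 + 0 = 1/8

H(S) = -[(3/4)·log₂(3/4) + (1/4)·log₂(1/4)]
  = 0.3113 + 0.5000
  = 0.8113 bits
H(T) = -[(3/8)·log₂(3/8) + (1/2)·log₂(1/2) + (1/8)·log₂(1/8)]
  = 0.5306 + 0.5000 + 0.3750
  = 1.4056 bits
H(S,T) = -[(1/4)·log₂(1/4) + (3/8)·log₂(3/8) + (1/8)·log₂(1/8) + (1/8)·log₂(1/8) + (1/8)·log₂(1/8)]
  = 0.5000 + 0.5306 + 0.3750 + 0.3750 + 0.3750
  = 2.1556 bits

I(S;T) = H(S) + H(T) - H(S,T)
  = 0.8113 + 1.4056 - 2.1556
  = 0.0613 bits

min(H(S), H(T)) = min(0.8113, 1.4056) = 0.8113 bits
Since 0.0613 ≤ 0.8113, the bound is satisfied ✓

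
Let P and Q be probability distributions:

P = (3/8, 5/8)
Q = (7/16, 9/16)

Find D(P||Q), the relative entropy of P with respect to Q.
D(P||Q) = Σ P(i) log₂(P(i)/Q(i))
  i=0: (3/8) × log₂((3/8)/(7/16)) = (3/8) × log₂(6/7) = -0.0834
  i=1: (5/8) × log₂((5/8)/(9/16)) = (5/8) × log₂(10/9) = 0.0950
D(P||Q) = -0.0834 + 0.0950
  = 0.0116 bits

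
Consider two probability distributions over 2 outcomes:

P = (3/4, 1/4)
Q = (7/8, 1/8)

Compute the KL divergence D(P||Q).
D(P||Q) = Σ P(i) log₂(P(i)/Q(i))
  i=0: (3/4) × log₂((3/4)/(7/8)) = (3/4) × log₂(6/7) = -0.1668
  i=1: (1/4) × log₂((1/4)/(1/8)) = (1/4) × log₂(2) = 0.2500
D(P||Q) = -0.1668 + 0.2500
  = 0.0832 bits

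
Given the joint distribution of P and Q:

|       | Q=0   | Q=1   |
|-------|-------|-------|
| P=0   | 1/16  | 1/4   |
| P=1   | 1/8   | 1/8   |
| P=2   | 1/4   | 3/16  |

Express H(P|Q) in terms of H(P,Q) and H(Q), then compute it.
H(P|Q) = H(P,Q) - H(Q)

Marginal P(Q) (column sums):
  P(Q=0) = 1/16 + 1/8 + 1/4 = 7/16
  P(Q=1) = 1/4 + 1/8 + 3/16 = 9/16

H(P,Q) = -[(1/16)·log₂(1/16) + (1/4)·log₂(1/4) + (1/8)·log₂(1/8) + (1/8)·log₂(1/8) + (1/4)·log₂(1/4) + (3/16)·log₂(3/16)]
  = 0.2500 + 0.5000 + 0.3750 + 0.3750 + 0.5000 + 0.4528
  = 2.4528 bits
H(Q) = -[(7/16)·log₂(7/16) + (9/16)·log₂(9/16)]
  = 0.5218 + 0.4669
  = 0.9887 bits

H(P|Q) = 2.4528 - 0.9887 = 1.4641 bits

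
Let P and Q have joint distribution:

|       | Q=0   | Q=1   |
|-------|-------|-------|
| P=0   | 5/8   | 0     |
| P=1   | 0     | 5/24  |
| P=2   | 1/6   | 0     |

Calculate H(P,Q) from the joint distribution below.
H(P,Q) = -Σ P(P,Q) log₂ P(P,Q), summed over the non-zero cells:
H(P,Q) = -[(5/8)·log₂(5/8) + (5/24)·log₂(5/24) + (1/6)·log₂(1/6)]
  = 0.4238 + 0.4715 + 0.4308
  = 1.3261 bits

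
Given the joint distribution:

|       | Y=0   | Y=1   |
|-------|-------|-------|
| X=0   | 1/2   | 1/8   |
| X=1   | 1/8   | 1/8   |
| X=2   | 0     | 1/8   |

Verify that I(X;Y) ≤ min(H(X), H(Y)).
Marginal P(X) (row sums):
  P(X=0) = 1/2 + 1/8 = 5/8
  P(X=1) = 1/8 + 1/8 = 1/4
  P(X=2) = 0 + 1/8 = 1/8
Marginal P(Y) (column sums):
  P(Y=0) = 1/2 + 1/8 + 0 = 5/8
  P(Y=1) = 1/8 + 1/8 + 1/8 = 3/8

H(X) = -[(5/8)·log₂(5/8) + (1/4)·log₂(1/4) + (1/8)·log₂(1/8)]
  = 0.4238 + 0.5000 + 0.3750
  = 1.2988 bits
H(Y) = -[(5/8)·log₂(5/8) + (3/8)·log₂(3/8)]
  = 0.4238 + 0.5306
  = 0.9544 bits
H(X,Y) = -[(1/2)·log₂(1/2) + (1/8)·log₂(1/8) + (1/8)·log₂(1/8) + (1/8)·log₂(1/8) + (1/8)·log₂(1/8)]
  = 0.5000 + 0.3750 + 0.3750 + 0.3750 + 0.3750
  = 2.0000 bits

I(X;Y) = H(X) + H(Y) - H(X,Y)
  = 1.2988 + 0.9544 - 2.0000
  = 0.2532 bits

min(H(X), H(Y)) = min(1.2988, 0.9544) = 0.9544 bits
Since 0.2532 ≤ 0.9544, the bound is satisfied ✓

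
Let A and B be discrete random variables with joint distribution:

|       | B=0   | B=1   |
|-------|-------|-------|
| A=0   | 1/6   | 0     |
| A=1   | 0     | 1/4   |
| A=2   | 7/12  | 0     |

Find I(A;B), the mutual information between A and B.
Marginal P(A) (row sums):
  P(A=0) = 1/6 + 0 = 1/6
  P(A=1) = 0 + 1/4 = 1/4
  P(A=2) = 7/12 + 0 = 7/12
Marginal P(B) (column sums):
  P(B=0) = 1/6 + 0 + 7/12 = 3/4
  P(B=1) = 0 + 1/4 + 0 = 1/4

H(A) = -[(1/6)·log₂(1/6) + (1/4)·log₂(1/4) + (7/12)·log₂(7/12)]
  = 0.4308 + 0.5000 + 0.4536
  = 1.3844 bits
H(B) = -[(3/4)·log₂(3/4) + (1/4)·log₂(1/4)]
  = 0.3113 + 0.5000
  = 0.8113 bits
H(A,B) = -[(1/6)·log₂(1/6) + (1/4)·log₂(1/4) + (7/12)·log₂(7/12)]
  = 0.4308 + 0.5000 + 0.4536
  = 1.3844 bits

I(A;B) = H(A) + H(B) - H(A,B)
  = 1.3844 + 0.8113 - 1.3844
  = 0.8113 bits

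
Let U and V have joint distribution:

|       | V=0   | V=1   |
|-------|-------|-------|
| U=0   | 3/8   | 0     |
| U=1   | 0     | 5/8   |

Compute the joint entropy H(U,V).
H(U,V) = -Σ P(U,V) log₂ P(U,V), summed over the non-zero cells:
H(U,V) = -[(3/8)·log₂(3/8) + (5/8)·log₂(5/8)]
  = 0.5306 + 0.4238
  = 0.9544 bits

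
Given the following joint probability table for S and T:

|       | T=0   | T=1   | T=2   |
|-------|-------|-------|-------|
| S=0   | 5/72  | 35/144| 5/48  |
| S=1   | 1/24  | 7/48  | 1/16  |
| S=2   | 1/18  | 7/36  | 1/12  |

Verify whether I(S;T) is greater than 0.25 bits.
Marginal P(S) (row sums):
  P(S=0) = 5/72 + 35/144 + 5/48 = 5/12
  P(S=1) = 1/24 + 7/48 + 1/16 = 1/4
  P(S=2) = 1/18 + 7/36 + 1/12 = 1/3
Marginal P(T) (column sums):
  P(T=0) = 5/72 + 1/24 + 1/18 = 1/6
  P(T=1) = 35/144 + 7/48 + 7/36 = 7/12
  P(T=2) = 5/48 + 1/16 + 1/12 = 1/4

H(S) = -[(5/12)·log₂(5/12) + (1/4)·log₂(1/4) + (1/3)·log₂(1/3)]
  = 0.5263 + 0.5000 + 0.5283
  = 1.5546 bits
H(T) = -[(1/6)·log₂(1/6) + (7/12)·log₂(7/12) + (1/4)·log₂(1/4)]
  = 0.4308 + 0.4536 + 0.5000
  = 1.3844 bits
H(S,T) = -[(5/72)·log₂(5/72) + (35/144)·log₂(35/144) + (5/48)·log₂(5/48) + (1/24)·log₂(1/24) + (7/48)·log₂(7/48) + (1/16)·log₂(1/16) + (1/18)·log₂(1/18) + (7/36)·log₂(7/36) + (1/12)·log₂(1/12)]
  = 0.2672 + 0.4960 + 0.3399 + 0.1910 + 0.4051 + 0.2500 + 0.2317 + 0.4594 + 0.2987
  = 2.9390 bits

I(S;T) = H(S) + H(T) - H(S,T)
  = 1.5546 + 1.3844 - 2.9390
  = 0.0000 bits

No. I(S;T) = 0.0000 bits, which is ≤ 0.25 bits.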